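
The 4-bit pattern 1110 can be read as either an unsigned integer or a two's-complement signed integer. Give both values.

unsigned = 14, signed = -2

Unsigned: 1110 = 14.
Signed: MSB=1 → 14 − 16 = -2.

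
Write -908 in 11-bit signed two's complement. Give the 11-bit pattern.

|-908| = 908 = 01110001100 in 11 bits.
Invert the bits: 10001110011. Add 1: 10001110100.

10001110100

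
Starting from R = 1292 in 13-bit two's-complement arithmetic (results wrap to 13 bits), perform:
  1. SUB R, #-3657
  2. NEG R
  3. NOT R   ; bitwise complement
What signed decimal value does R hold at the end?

Start: R = 1292 = 0010100001100.
R = 1292 − (-3657) = 4949; wraps to -3243 = 1001101010101
R = −(-3243) = 3243 = 0110010101011
R = NOT 0110010101011 = 1001101010100 = -3244

-3244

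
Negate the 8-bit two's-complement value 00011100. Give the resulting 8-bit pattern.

Invert: 11100011. Add 1: 11100100.

11100100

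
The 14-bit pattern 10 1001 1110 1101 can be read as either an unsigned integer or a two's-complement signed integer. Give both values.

unsigned = 10733, signed = -5651

Unsigned: 10100111101101 = 10733.
Signed: MSB=1 → 10733 − 16384 = -5651.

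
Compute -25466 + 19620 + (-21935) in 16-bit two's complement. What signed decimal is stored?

-27781

-25466 + 19620 = -5846 (1110100100101010)
-5846 + (-21935) = -27781 (1001001101111011)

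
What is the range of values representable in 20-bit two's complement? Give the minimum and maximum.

min = -524288, max = 524287

Minimum: −2^19 = -524288.
Maximum: 2^19 − 1 = 524287.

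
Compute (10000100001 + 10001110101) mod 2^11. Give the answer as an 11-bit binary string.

00010010110

  10000100001
+ 10001110101
= 00010010110  (discard carry-out 1)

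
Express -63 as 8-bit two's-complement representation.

|-63| = 63 = 00111111 in 8 bits.
Invert the bits: 11000000. Add 1: 11000001.

11000001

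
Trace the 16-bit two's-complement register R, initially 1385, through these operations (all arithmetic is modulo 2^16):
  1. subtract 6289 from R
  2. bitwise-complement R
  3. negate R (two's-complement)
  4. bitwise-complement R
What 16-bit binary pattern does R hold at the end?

Start: R = 1385 = 0000010101101001.
R = 1385 − 6289 = -4904 = 1110110011011000
R = NOT 1110110011011000 = 0001001100100111 = 4903
R = −(4903) = -4903 = 1110110011011001
R = NOT 1110110011011001 = 0001001100100110 = 4902

0001001100100110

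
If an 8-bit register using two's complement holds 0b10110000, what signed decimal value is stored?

-80

MSB is 1, so the value is negative.
Unsigned reading: 176. Subtract 2^8 = 256: 176 − 256 = -80.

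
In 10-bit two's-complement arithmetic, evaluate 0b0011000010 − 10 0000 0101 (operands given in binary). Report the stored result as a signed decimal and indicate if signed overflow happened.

-323; overflow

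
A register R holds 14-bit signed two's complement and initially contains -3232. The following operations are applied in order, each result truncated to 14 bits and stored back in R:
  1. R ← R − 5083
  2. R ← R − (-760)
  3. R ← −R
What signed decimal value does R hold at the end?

7555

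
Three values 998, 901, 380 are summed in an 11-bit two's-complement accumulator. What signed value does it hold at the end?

998 + 901 = 1899 → wraps to -149 (11101101011)
-149 + 380 = 231 (00011100111)

231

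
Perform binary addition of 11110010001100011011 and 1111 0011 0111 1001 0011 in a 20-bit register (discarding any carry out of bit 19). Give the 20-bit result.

11100101101010101110

  11110010001100011011
+ 11110011011110010011
= 11100101101010101110  (discard carry-out 1)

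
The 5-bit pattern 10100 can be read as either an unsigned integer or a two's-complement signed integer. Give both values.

Unsigned: 10100 = 20.
Signed: MSB=1 → 20 − 32 = -12.

unsigned = 20, signed = -12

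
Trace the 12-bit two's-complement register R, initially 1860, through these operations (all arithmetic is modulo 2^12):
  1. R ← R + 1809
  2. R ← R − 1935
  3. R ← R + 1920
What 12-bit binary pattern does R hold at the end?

111001000110

Start: R = 1860 = 011101000100.
R = 1860 + 1809 = 3669; wraps to -427 = 111001010101
R = -427 − 1935 = -2362; wraps to 1734 = 011011000110
R = 1734 + 1920 = 3654; wraps to -442 = 111001000110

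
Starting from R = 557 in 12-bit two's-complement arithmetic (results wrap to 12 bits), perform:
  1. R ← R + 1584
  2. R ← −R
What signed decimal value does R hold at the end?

Start: R = 557 = 001000101101.
R = 557 + 1584 = 2141; wraps to -1955 = 100001011101
R = −(-1955) = 1955 = 011110100011

1955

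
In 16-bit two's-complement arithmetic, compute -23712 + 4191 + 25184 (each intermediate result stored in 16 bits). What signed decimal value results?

-23712 + 4191 = -19521 (1011001110111111)
-19521 + 25184 = 5663 (0001011000011111)

5663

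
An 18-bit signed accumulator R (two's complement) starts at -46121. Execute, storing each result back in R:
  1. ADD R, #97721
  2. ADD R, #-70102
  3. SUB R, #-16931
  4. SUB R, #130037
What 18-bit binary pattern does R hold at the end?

011111110111101000

Start: R = -46121 = 110100101111010111.
R = -46121 + 97721 = 51600 = 001100100110010000
R = 51600 + (-70102) = -18502 = 111011011110111010
R = -18502 − (-16931) = -1571 = 111111100111011101
R = -1571 − 130037 = -131608; wraps to 130536 = 011111110111101000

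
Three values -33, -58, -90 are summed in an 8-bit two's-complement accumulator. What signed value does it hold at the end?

-33 + (-58) = -91 (10100101)
-91 + (-90) = -181 → wraps to 75 (01001011)

75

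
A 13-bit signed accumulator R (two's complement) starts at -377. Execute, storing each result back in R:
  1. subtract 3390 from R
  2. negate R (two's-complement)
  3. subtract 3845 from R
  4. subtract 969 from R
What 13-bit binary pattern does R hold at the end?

Start: R = -377 = 1111010000111.
R = -377 − 3390 = -3767 = 1000101001001
R = −(-3767) = 3767 = 0111010110111
R = 3767 − 3845 = -78 = 1111110110010
R = -78 − 969 = -1047 = 1101111101001

1101111101001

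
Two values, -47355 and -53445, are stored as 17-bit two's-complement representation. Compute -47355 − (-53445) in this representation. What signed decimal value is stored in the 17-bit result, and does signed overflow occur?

6090; no overflow

-47355 → 10100011100000101
-53445 → 10010111100111011
Subtract via negate-and-add: invert 10010111100111011 + 1 = 01101000011000101 (i.e. 53445).
  10100011100000101
+ 01101000011000101
= 00001011111001010  (discard carry-out 1)
Result 00001011111001010: MSB = 0 → value 6090.
Addends (after negating the subtrahend) have opposite signs, so signed overflow cannot occur.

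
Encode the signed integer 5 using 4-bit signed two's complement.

5 is non-negative, so write it directly in 4 bits: 0101.

0101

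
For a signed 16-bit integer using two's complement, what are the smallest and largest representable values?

min = -32768, max = 32767

Minimum: −2^15 = -32768.
Maximum: 2^15 − 1 = 32767.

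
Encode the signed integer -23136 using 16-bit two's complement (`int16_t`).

|-23136| = 23136 = 0101101001100000 in 16 bits.
Invert the bits: 1010010110011111. Add 1: 1010010110100000.

1010010110100000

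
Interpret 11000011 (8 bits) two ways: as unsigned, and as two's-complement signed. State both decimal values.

unsigned = 195, signed = -61

Unsigned: 11000011 = 195.
Signed: MSB=1 → 195 − 256 = -61.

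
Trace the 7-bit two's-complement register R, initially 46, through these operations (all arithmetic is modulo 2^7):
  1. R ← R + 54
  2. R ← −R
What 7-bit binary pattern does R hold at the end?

0011100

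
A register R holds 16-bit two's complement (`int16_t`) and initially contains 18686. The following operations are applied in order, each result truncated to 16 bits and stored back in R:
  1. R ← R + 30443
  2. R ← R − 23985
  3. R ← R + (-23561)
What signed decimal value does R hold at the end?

Start: R = 18686 = 0100100011111110.
R = 18686 + 30443 = 49129; wraps to -16407 = 1011111111101001
R = -16407 − 23985 = -40392; wraps to 25144 = 0110001000111000
R = 25144 + (-23561) = 1583 = 0000011000101111

1583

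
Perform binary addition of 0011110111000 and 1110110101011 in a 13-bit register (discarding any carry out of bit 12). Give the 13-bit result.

  0011110111000
+ 1110110101011
= 0010101100011  (discard carry-out 1)

0010101100011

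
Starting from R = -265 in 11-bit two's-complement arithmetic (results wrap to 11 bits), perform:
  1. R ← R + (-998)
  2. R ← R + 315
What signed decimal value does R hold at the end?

-948

Start: R = -265 = 11011110111.
R = -265 + (-998) = -1263; wraps to 785 = 01100010001
R = 785 + 315 = 1100; wraps to -948 = 10001001100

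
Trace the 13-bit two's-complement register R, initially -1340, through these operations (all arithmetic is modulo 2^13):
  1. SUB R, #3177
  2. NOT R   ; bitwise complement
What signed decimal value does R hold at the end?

Start: R = -1340 = 1101011000100.
R = -1340 − 3177 = -4517; wraps to 3675 = 0111001011011
R = NOT 0111001011011 = 1000110100100 = -3676

-3676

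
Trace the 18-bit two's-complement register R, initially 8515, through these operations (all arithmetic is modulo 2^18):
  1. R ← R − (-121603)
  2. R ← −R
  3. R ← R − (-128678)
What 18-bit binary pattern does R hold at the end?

111111101001100000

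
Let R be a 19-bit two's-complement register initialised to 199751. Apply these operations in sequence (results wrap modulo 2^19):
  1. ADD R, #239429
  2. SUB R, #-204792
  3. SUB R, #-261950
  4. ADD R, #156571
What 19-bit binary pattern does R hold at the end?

0000011011001011101

Start: R = 199751 = 0110000110001000111.
R = 199751 + 239429 = 439180; wraps to -85108 = 1101011001110001100
R = -85108 − (-204792) = 119684 = 0011101001110000100
R = 119684 − (-261950) = 381634; wraps to -142654 = 1011101001011000010
R = -142654 + 156571 = 13917 = 0000011011001011101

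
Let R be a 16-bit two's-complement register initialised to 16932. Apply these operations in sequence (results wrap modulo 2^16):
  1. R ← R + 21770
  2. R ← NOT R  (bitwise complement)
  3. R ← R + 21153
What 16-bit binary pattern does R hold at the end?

1011101101110010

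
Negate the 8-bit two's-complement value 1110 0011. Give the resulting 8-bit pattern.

00011101

Invert: 00011100. Add 1: 00011101.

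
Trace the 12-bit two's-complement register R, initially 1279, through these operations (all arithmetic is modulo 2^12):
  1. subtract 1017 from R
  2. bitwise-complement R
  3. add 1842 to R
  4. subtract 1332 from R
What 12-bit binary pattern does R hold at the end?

Start: R = 1279 = 010011111111.
R = 1279 − 1017 = 262 = 000100000110
R = NOT 000100000110 = 111011111001 = -263
R = -263 + 1842 = 1579 = 011000101011
R = 1579 − 1332 = 247 = 000011110111

000011110111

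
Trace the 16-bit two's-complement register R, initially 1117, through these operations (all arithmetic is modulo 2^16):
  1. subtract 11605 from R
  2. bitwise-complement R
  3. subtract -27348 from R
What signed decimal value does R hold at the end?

Start: R = 1117 = 0000010001011101.
R = 1117 − 11605 = -10488 = 1101011100001000
R = NOT 1101011100001000 = 0010100011110111 = 10487
R = 10487 − (-27348) = 37835; wraps to -27701 = 1001001111001011

-27701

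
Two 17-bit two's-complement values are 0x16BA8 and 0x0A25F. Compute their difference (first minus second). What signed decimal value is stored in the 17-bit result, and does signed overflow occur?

0x16BA8 = 10110101110101000 = -37976 (signed)
0x0A25F = 01010001001011111 = 41567 (signed)
Subtract via negate-and-add: invert 01010001001011111 + 1 = 10101110110100001 (i.e. -41567).
  10110101110101000
+ 10101110110100001
= 01100100101001001  (discard carry-out 1)
Result 01100100101001001: MSB = 0 → value 51529.
Both addends (after negating the subtrahend) are negative but the stored result is non-negative: signed overflow. The true value -37976 − 41567 = -79543 lies outside [-65536, 65535].

51529; overflow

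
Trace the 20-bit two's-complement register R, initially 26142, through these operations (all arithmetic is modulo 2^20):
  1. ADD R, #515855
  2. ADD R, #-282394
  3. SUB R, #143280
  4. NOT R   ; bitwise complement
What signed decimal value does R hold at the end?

-116324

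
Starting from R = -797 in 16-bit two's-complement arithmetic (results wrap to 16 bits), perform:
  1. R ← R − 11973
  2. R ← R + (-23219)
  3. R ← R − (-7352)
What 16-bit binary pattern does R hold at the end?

Start: R = -797 = 1111110011100011.
R = -797 − 11973 = -12770 = 1100111000011110
R = -12770 + (-23219) = -35989; wraps to 29547 = 0111001101101011
R = 29547 − (-7352) = 36899; wraps to -28637 = 1001000000100011

1001000000100011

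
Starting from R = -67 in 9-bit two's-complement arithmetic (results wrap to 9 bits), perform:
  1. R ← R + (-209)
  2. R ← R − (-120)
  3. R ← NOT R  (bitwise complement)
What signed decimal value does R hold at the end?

155

Start: R = -67 = 110111101.
R = -67 + (-209) = -276; wraps to 236 = 011101100
R = 236 − (-120) = 356; wraps to -156 = 101100100
R = NOT 101100100 = 010011011 = 155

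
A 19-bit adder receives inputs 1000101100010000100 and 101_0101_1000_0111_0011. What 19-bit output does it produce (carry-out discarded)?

0011011000011110111

  1000101100010000100
+ 1010101100001110011
= 0011011000011110111  (discard carry-out 1)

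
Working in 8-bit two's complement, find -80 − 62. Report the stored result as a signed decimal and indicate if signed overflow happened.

114; overflow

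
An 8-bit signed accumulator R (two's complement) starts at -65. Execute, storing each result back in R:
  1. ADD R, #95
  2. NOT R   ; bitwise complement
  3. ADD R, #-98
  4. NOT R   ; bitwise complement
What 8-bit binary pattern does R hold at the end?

10000000

Start: R = -65 = 10111111.
R = -65 + 95 = 30 = 00011110
R = NOT 00011110 = 11100001 = -31
R = -31 + (-98) = -129; wraps to 127 = 01111111
R = NOT 01111111 = 10000000 = -128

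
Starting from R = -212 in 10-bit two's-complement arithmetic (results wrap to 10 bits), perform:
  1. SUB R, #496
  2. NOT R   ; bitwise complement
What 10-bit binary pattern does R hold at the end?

1011000011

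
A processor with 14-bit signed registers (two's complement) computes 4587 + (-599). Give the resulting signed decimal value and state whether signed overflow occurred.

4587 → 01000111101011
-599 → 11110110101001
  01000111101011
+ 11110110101001
= 00111110010100  (discard carry-out 1)
Result 00111110010100: MSB = 0 → value 3988.
Addends have opposite signs, so signed overflow cannot occur.

3988; no overflow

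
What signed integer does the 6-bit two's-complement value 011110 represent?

30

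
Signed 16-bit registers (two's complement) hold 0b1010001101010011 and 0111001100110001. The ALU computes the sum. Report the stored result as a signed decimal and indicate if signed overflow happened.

0b1010001101010011 → 1010001101010011 = -23725 (signed)
0111001100110001 = 29489 (signed)
  1010001101010011
+ 0111001100110001
= 0001011010000100  (discard carry-out 1)
Result 0001011010000100: MSB = 0 → value 5764.
Addends have opposite signs, so signed overflow cannot occur.

5764; no overflow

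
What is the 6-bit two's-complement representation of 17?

010001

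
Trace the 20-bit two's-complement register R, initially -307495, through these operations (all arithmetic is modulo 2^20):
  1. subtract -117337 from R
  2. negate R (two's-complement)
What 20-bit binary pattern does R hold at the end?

00101110011011001110

Start: R = -307495 = 10110100111011011001.
R = -307495 − (-117337) = -190158 = 11010001100100110010
R = −(-190158) = 190158 = 00101110011011001110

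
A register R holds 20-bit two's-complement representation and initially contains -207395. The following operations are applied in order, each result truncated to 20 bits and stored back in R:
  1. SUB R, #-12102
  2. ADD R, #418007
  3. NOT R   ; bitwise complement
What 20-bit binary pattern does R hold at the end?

11001001101000000101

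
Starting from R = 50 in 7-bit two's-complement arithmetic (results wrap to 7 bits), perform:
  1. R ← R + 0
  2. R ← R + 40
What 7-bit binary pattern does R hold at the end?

1011010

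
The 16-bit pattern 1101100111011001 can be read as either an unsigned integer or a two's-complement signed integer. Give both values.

unsigned = 55769, signed = -9767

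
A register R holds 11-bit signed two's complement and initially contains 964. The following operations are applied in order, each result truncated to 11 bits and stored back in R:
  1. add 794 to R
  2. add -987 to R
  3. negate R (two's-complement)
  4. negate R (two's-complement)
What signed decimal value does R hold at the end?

Start: R = 964 = 01111000100.
R = 964 + 794 = 1758; wraps to -290 = 11011011110
R = -290 + (-987) = -1277; wraps to 771 = 01100000011
R = −(771) = -771 = 10011111101
R = −(-771) = 771 = 01100000011

771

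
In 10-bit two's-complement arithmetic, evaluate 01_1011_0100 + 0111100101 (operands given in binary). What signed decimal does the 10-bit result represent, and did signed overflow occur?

01_1011_0100 → 0110110100 = 436 (signed)
0111100101 = 485 (signed)
  0110110100
+ 0111100101
= 1110011001
Result 1110011001: MSB = 1 → 921 − 1024 = -103.
Both addends are non-negative but the stored result is negative: signed overflow. The true value 436 + 485 = 921 lies outside [-512, 511].

-103; overflow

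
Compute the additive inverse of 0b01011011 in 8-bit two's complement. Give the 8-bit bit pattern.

10100101

Invert: 10100100. Add 1: 10100101.
Check: 01011011 = 91, 10100101 = -91.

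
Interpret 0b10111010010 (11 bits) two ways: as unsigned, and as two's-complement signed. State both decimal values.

unsigned = 1490, signed = -558

Unsigned: 10111010010 = 1490.
Signed: MSB=1 → 1490 − 2048 = -558.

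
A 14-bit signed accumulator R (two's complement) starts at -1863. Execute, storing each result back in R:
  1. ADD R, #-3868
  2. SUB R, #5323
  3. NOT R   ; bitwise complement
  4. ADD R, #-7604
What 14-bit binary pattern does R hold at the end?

00110101111001

Start: R = -1863 = 11100010111001.
R = -1863 + (-3868) = -5731 = 10100110011101
R = -5731 − 5323 = -11054; wraps to 5330 = 01010011010010
R = NOT 01010011010010 = 10101100101101 = -5331
R = -5331 + (-7604) = -12935; wraps to 3449 = 00110101111001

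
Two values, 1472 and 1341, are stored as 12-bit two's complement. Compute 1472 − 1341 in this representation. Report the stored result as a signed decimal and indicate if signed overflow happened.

131; no overflow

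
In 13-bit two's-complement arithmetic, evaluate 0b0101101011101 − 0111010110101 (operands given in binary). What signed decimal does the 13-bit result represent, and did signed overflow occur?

-856; no overflow

0b0101101011101 → 0101101011101 = 2909 (signed)
0111010110101 = 3765 (signed)
Subtract via negate-and-add: invert 0111010110101 + 1 = 1000101001011 (i.e. -3765).
  0101101011101
+ 1000101001011
= 1110010101000
Result 1110010101000: MSB = 1 → 7336 − 8192 = -856.
Addends (after negating the subtrahend) have opposite signs, so signed overflow cannot occur.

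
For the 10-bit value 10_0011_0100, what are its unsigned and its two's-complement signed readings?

unsigned = 564, signed = -460

Unsigned: 1000110100 = 564.
Signed: MSB=1 → 564 − 1024 = -460.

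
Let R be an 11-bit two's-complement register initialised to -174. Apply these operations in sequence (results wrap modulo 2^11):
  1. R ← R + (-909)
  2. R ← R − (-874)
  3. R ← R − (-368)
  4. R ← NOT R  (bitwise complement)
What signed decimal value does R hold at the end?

-160

Start: R = -174 = 11101010010.
R = -174 + (-909) = -1083; wraps to 965 = 01111000101
R = 965 − (-874) = 1839; wraps to -209 = 11100101111
R = -209 − (-368) = 159 = 00010011111
R = NOT 00010011111 = 11101100000 = -160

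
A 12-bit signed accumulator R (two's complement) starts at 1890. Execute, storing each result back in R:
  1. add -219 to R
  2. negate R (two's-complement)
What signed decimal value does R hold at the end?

Start: R = 1890 = 011101100010.
R = 1890 + (-219) = 1671 = 011010000111
R = −(1671) = -1671 = 100101111001

-1671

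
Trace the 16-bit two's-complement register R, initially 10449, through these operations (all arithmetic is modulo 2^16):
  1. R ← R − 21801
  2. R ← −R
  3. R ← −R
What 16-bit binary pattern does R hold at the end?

Start: R = 10449 = 0010100011010001.
R = 10449 − 21801 = -11352 = 1101001110101000
R = −(-11352) = 11352 = 0010110001011000
R = −(11352) = -11352 = 1101001110101000

1101001110101000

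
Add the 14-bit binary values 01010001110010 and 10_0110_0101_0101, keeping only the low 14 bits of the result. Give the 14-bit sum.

11101011000111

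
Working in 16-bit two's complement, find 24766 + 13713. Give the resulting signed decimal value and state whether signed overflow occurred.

-27057; overflow

24766 → 0110000010111110
13713 → 0011010110010001
  0110000010111110
+ 0011010110010001
= 1001011001001111
Result 1001011001001111: MSB = 1 → 38479 − 65536 = -27057.
Both addends are non-negative but the stored result is negative: signed overflow. The true value 24766 + 13713 = 38479 lies outside [-32768, 32767].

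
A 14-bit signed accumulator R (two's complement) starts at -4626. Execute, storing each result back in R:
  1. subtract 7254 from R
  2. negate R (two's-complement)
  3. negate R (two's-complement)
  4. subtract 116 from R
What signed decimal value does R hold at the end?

4388

Start: R = -4626 = 10110111101110.
R = -4626 − 7254 = -11880; wraps to 4504 = 01000110011000
R = −(4504) = -4504 = 10111001101000
R = −(-4504) = 4504 = 01000110011000
R = 4504 − 116 = 4388 = 01000100100100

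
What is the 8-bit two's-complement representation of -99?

|-99| = 99 = 01100011 in 8 bits.
Invert the bits: 10011100. Add 1: 10011101.
Check: 10011101 reads as 157 − 256 = -99.

10011101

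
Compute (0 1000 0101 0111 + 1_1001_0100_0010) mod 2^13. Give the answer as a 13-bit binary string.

  0100001010111
+ 1100101000010
= 0000110011001  (discard carry-out 1)

0000110011001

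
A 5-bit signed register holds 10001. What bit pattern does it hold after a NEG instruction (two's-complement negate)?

Invert: 01110. Add 1: 01111.
Check: 10001 = -15, 01111 = 15.

01111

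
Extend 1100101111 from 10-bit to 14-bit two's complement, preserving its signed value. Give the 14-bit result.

MSB of 1100101111 is 1; replicate it into the new high bits.
1111|1100101111 → 11111100101111 (still -209).

11111100101111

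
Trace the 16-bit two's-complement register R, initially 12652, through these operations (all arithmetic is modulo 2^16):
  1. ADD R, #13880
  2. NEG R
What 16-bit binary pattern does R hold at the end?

1001100001011100

Start: R = 12652 = 0011000101101100.
R = 12652 + 13880 = 26532 = 0110011110100100
R = −(26532) = -26532 = 1001100001011100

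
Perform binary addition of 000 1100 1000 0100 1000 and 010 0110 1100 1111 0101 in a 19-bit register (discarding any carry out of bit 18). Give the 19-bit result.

0110011010100111101

  0001100100001001000
+ 0100110110011110101
= 0110011010100111101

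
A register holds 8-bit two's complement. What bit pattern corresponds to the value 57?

57 is non-negative, so write it directly in 8 bits: 00111001.

00111001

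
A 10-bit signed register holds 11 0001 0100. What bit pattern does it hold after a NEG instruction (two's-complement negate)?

0011101100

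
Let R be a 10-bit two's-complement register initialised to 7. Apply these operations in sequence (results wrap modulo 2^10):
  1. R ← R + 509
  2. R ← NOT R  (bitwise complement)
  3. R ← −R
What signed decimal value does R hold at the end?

Start: R = 7 = 0000000111.
R = 7 + 509 = 516; wraps to -508 = 1000000100
R = NOT 1000000100 = 0111111011 = 507
R = −(507) = -507 = 1000000101

-507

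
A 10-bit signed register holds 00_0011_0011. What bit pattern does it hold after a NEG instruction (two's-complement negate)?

1111001101

Invert: 1111001100. Add 1: 1111001101.
Check: 0000110011 = 51, 1111001101 = -51.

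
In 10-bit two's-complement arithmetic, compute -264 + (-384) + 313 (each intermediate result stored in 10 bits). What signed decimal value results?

-264 + (-384) = -648 → wraps to 376 (0101111000)
376 + 313 = 689 → wraps to -335 (1010110001)

-335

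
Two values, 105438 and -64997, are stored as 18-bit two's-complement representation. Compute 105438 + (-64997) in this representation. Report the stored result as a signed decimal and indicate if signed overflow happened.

105438 → 011001101111011110
-64997 → 110000001000011011
  011001101111011110
+ 110000001000011011
= 001001110111111001  (discard carry-out 1)
Result 001001110111111001: MSB = 0 → value 40441.
Addends have opposite signs, so signed overflow cannot occur.

40441; no overflow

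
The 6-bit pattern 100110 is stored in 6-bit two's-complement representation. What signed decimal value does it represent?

-26

MSB is 1, so the value is negative.
Unsigned reading: 38. Subtract 2^6 = 64: 38 − 64 = -26.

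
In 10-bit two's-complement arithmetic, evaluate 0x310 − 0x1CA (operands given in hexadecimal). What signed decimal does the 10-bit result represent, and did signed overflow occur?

0x310 = 1100010000 = -240 (signed)
0x1CA = 0111001010 = 458 (signed)
Subtract via negate-and-add: invert 0111001010 + 1 = 1000110110 (i.e. -458).
  1100010000
+ 1000110110
= 0101000110  (discard carry-out 1)
Result 0101000110: MSB = 0 → value 326.
Both addends (after negating the subtrahend) are negative but the stored result is non-negative: signed overflow. The true value -240 − 458 = -698 lies outside [-512, 511].

326; overflow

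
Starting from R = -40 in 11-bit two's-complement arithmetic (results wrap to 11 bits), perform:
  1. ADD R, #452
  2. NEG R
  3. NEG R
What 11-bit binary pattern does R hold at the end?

00110011100

Start: R = -40 = 11111011000.
R = -40 + 452 = 412 = 00110011100
R = −(412) = -412 = 11001100100
R = −(-412) = 412 = 00110011100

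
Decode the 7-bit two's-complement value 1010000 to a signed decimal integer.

MSB is 1, so the value is negative.
Invert: 0101111. Add 1: 0110000 = 48. So the value is −48.

-48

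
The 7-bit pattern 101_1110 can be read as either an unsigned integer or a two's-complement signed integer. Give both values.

unsigned = 94, signed = -34

Unsigned: 1011110 = 94.
Signed: MSB=1 → 94 − 128 = -34.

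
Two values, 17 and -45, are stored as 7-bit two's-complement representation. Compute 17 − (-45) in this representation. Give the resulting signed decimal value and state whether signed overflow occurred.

62; no overflow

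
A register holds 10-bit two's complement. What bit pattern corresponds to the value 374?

0101110110

374 is non-negative, so write it directly in 10 bits: 0101110110.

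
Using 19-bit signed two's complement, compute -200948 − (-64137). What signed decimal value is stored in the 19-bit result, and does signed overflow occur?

-136811; no overflow

-200948 → 1001110111100001100
-64137 → 1110000010101110111
Subtract via negate-and-add: invert 1110000010101110111 + 1 = 0001111101010001001 (i.e. 64137).
  1001110111100001100
+ 0001111101010001001
= 1011110100110010101
Result 1011110100110010101: MSB = 1 → 387477 − 524288 = -136811.
Addends (after negating the subtrahend) have opposite signs, so signed overflow cannot occur.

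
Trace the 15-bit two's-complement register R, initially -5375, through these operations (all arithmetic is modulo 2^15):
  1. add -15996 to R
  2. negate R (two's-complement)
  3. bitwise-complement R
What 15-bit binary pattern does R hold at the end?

Start: R = -5375 = 110101100000001.
R = -5375 + (-15996) = -21371; wraps to 11397 = 010110010000101
R = −(11397) = -11397 = 101001101111011
R = NOT 101001101111011 = 010110010000100 = 11396

010110010000100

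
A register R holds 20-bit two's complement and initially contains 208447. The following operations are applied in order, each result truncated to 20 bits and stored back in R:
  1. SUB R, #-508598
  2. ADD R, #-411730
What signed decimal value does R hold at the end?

305315

Start: R = 208447 = 00110010111000111111.
R = 208447 − (-508598) = 717045; wraps to -331531 = 10101111000011110101
R = -331531 + (-411730) = -743261; wraps to 305315 = 01001010100010100011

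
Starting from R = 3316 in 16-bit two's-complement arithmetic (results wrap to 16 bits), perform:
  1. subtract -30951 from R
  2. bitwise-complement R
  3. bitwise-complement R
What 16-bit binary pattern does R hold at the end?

1000010111011011

Start: R = 3316 = 0000110011110100.
R = 3316 − (-30951) = 34267; wraps to -31269 = 1000010111011011
R = NOT 1000010111011011 = 0111101000100100 = 31268
R = NOT 0111101000100100 = 1000010111011011 = -31269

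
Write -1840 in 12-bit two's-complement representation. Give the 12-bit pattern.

100011010000

|-1840| = 1840 = 011100110000 in 12 bits.
Invert the bits: 100011001111. Add 1: 100011010000.
Check: 100011010000 reads as 2256 − 4096 = -1840.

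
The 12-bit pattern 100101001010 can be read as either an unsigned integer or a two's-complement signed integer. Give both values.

unsigned = 2378, signed = -1718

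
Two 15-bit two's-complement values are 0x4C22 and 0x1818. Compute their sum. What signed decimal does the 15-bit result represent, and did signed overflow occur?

-7110; no overflow

0x4C22 = 100110000100010 = -13278 (signed)
0x1818 = 001100000011000 = 6168 (signed)
  100110000100010
+ 001100000011000
= 110010000111010
Result 110010000111010: MSB = 1 → 25658 − 32768 = -7110.
Addends have opposite signs, so signed overflow cannot occur.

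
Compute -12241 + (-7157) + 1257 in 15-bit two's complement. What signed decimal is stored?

14627

-12241 + (-7157) = -19398 → wraps to 13370 (011010000111010)
13370 + 1257 = 14627 (011100100100011)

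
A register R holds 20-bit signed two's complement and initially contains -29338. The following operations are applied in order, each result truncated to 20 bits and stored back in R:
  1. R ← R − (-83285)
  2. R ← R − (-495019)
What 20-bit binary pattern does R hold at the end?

10000110000001100110

Start: R = -29338 = 11111000110101100110.
R = -29338 − (-83285) = 53947 = 00001101001010111011
R = 53947 − (-495019) = 548966; wraps to -499610 = 10000110000001100110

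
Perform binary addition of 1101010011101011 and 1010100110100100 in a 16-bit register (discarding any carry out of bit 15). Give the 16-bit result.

0111111010001111

  1101010011101011
+ 1010100110100100
= 0111111010001111  (discard carry-out 1)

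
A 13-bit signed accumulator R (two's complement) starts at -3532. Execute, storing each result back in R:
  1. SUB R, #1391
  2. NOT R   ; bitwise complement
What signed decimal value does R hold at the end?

-3270

Start: R = -3532 = 1001000110100.
R = -3532 − 1391 = -4923; wraps to 3269 = 0110011000101
R = NOT 0110011000101 = 1001100111010 = -3270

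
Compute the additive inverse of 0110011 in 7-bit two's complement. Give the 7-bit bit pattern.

1001101

Invert: 1001100. Add 1: 1001101.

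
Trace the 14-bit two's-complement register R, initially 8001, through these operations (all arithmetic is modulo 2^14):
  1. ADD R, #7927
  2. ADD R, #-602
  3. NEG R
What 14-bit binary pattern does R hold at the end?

Start: R = 8001 = 01111101000001.
R = 8001 + 7927 = 15928; wraps to -456 = 11111000111000
R = -456 + (-602) = -1058 = 11101111011110
R = −(-1058) = 1058 = 00010000100010

00010000100010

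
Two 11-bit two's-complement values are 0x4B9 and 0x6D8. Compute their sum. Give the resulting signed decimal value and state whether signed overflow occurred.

0x4B9 = 10010111001 = -839 (signed)
0x6D8 = 11011011000 = -296 (signed)
  10010111001
+ 11011011000
= 01110010001  (discard carry-out 1)
Result 01110010001: MSB = 0 → value 913.
Both addends are negative but the stored result is non-negative: signed overflow. The true value -839 + (-296) = -1135 lies outside [-1024, 1023].

913; overflow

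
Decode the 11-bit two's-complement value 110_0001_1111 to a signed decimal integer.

-481

MSB is 1, so the value is negative.
Unsigned reading: 1567. Subtract 2^11 = 2048: 1567 − 2048 = -481.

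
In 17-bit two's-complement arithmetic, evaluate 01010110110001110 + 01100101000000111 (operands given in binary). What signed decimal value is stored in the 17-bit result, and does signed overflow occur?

-34923; overflow

01010110110001110 = 44430 (signed)
01100101000000111 = 51719 (signed)
  01010110110001110
+ 01100101000000111
= 10111011110010101
Result 10111011110010101: MSB = 1 → 96149 − 131072 = -34923.
Both addends are non-negative but the stored result is negative: signed overflow. The true value 44430 + 51719 = 96149 lies outside [-65536, 65535].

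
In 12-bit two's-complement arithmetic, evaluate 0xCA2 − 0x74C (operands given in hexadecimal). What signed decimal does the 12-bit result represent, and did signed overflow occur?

1366; overflow

0xCA2 = 110010100010 = -862 (signed)
0x74C = 011101001100 = 1868 (signed)
Subtract via negate-and-add: invert 011101001100 + 1 = 100010110100 (i.e. -1868).
  110010100010
+ 100010110100
= 010101010110  (discard carry-out 1)
Result 010101010110: MSB = 0 → value 1366.
Both addends (after negating the subtrahend) are negative but the stored result is non-negative: signed overflow. The true value -862 − 1868 = -2730 lies outside [-2048, 2047].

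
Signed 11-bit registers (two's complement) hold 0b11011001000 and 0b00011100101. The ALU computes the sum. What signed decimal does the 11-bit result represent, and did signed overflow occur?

-83; no overflow

0b11011001000 → 11011001000 = -312 (signed)
0b00011100101 → 00011100101 = 229 (signed)
  11011001000
+ 00011100101
= 11110101101
Result 11110101101: MSB = 1 → 1965 − 2048 = -83.
Addends have opposite signs, so signed overflow cannot occur.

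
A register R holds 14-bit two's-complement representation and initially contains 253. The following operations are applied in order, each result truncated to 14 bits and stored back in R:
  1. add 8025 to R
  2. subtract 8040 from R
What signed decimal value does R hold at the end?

Start: R = 253 = 00000011111101.
R = 253 + 8025 = 8278; wraps to -8106 = 10000001010110
R = -8106 − 8040 = -16146; wraps to 238 = 00000011101110

238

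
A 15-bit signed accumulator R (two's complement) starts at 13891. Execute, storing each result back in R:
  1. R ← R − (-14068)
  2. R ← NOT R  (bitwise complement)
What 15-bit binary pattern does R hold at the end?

001001011001000

Start: R = 13891 = 011011001000011.
R = 13891 − (-14068) = 27959; wraps to -4809 = 110110100110111
R = NOT 110110100110111 = 001001011001000 = 4808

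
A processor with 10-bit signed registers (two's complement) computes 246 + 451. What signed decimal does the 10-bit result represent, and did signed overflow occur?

-327; overflow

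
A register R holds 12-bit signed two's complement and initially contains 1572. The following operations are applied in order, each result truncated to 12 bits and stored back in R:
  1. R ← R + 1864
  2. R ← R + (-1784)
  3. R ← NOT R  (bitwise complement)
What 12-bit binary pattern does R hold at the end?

100110001011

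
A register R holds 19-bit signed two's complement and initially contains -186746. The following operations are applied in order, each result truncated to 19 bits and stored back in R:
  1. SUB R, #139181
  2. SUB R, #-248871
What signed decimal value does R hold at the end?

Start: R = -186746 = 1010010011010000110.
R = -186746 − 139181 = -325927; wraps to 198361 = 0110000011011011001
R = 198361 − (-248871) = 447232; wraps to -77056 = 1101101001100000000

-77056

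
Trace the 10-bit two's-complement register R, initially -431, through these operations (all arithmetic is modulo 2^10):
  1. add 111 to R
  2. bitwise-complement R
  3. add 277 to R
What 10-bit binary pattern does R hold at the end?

Start: R = -431 = 1001010001.
R = -431 + 111 = -320 = 1011000000
R = NOT 1011000000 = 0100111111 = 319
R = 319 + 277 = 596; wraps to -428 = 1001010100

1001010100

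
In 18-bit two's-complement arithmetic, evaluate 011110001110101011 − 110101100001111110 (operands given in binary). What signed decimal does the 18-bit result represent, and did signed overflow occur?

-95443; overflow

011110001110101011 = 123819 (signed)
110101100001111110 = -42882 (signed)
Subtract via negate-and-add: invert 110101100001111110 + 1 = 001010011110000010 (i.e. 42882).
  011110001110101011
+ 001010011110000010
= 101000101100101101
Result 101000101100101101: MSB = 1 → 166701 − 262144 = -95443.
Both addends (after negating the subtrahend) are non-negative but the stored result is negative: signed overflow. The true value 123819 − (-42882) = 166701 lies outside [-131072, 131071].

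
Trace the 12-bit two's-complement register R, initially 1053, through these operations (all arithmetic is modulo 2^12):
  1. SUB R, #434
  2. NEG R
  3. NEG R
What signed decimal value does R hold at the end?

619

Start: R = 1053 = 010000011101.
R = 1053 − 434 = 619 = 001001101011
R = −(619) = -619 = 110110010101
R = −(-619) = 619 = 001001101011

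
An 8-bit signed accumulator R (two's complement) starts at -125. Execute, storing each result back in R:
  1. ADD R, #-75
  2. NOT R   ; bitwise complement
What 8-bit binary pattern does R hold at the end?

11000111

Start: R = -125 = 10000011.
R = -125 + (-75) = -200; wraps to 56 = 00111000
R = NOT 00111000 = 11000111 = -57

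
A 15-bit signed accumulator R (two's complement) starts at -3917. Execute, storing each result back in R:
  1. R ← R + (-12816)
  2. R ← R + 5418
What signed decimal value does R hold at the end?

Start: R = -3917 = 111000010110011.
R = -3917 + (-12816) = -16733; wraps to 16035 = 011111010100011
R = 16035 + 5418 = 21453; wraps to -11315 = 101001111001101

-11315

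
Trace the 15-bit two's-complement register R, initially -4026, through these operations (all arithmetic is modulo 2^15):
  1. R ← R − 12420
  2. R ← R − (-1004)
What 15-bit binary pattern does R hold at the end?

Start: R = -4026 = 111000001000110.
R = -4026 − 12420 = -16446; wraps to 16322 = 011111111000010
R = 16322 − (-1004) = 17326; wraps to -15442 = 100001110101110

100001110101110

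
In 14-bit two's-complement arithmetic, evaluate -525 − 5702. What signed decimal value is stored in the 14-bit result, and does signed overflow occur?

-6227; no overflow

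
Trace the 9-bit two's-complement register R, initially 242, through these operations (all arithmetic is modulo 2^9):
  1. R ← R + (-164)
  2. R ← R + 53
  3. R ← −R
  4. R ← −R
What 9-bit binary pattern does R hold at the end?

Start: R = 242 = 011110010.
R = 242 + (-164) = 78 = 001001110
R = 78 + 53 = 131 = 010000011
R = −(131) = -131 = 101111101
R = −(-131) = 131 = 010000011

010000011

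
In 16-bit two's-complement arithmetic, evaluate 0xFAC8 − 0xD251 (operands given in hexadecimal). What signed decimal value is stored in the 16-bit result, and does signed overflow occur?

0xFAC8 = 1111101011001000 = -1336 (signed)
0xD251 = 1101001001010001 = -11695 (signed)
Subtract via negate-and-add: invert 1101001001010001 + 1 = 0010110110101111 (i.e. 11695).
  1111101011001000
+ 0010110110101111
= 0010100001110111  (discard carry-out 1)
Result 0010100001110111: MSB = 0 → value 10359.
Addends (after negating the subtrahend) have opposite signs, so signed overflow cannot occur.

10359; no overflow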